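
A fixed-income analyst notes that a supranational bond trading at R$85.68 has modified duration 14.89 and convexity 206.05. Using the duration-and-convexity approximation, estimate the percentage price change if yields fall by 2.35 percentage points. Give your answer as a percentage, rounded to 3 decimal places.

Duration effect: -D_mod·Δy = -14.89 × (-0.0235) = +0.349915
Convexity effect: ½·C·(Δy)² = 0.5 × 206.05 × (-0.0235)² = +0.05689555625
ΔP/P ≈ +0.349915 + 0.05689555625 = +0.40681055625
= +40.681055625%.

+40.681%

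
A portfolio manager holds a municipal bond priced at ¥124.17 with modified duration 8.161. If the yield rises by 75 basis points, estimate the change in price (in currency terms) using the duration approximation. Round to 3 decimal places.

-¥7.600

Duration approximation: ΔP/P ≈ -D_mod · Δy = -8.161 × (+0.0075) = -0.0612075.
ΔP ≈ 124.17 × (-0.0612075) = -7.600135275.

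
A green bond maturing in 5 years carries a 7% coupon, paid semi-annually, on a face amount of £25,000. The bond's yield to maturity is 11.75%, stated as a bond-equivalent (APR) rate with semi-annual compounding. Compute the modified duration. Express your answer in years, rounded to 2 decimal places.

Periodic yield y = 0.05875. First find Macaulay duration:
  t   CF        PV=CF/(1+0.05875)^t    t·PV
  1       875.00       826.4463       826.4463
  2       875.00       780.5868     1,561.1736
  3       875.00       737.2721     2,211.8162
  4       875.00       696.3609     2,785.4435
  5       875.00       657.7198     3,288.5992
  6       875.00       621.2230     3,727.3379
  7       875.00       586.7513     4,107.2594
  8       875.00       554.1925     4,433.5402
  9       875.00       523.4404     4,710.9636
  10   25,875.00    14,619.9580   146,199.5800
  Σ                 20,603.9511   173,852.1599
P = 20,603.9511; Macaulay duration = 173,852.1599 / 20,603.9511 = 8.43781 half-year periods = 4.21890 years.
Modified duration = D_Mac / (1 + y) = 4.21890 / 1.05875 = 3.98480 years.

3.98 years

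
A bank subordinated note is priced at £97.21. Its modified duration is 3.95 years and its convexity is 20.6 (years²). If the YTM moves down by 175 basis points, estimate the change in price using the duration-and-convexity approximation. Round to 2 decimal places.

+£7.03

Duration effect: -D_mod·Δy = -3.95 × (-0.0175) = +0.069125
Convexity effect: ½·C·(Δy)² = 0.5 × 20.6 × (-0.0175)² = +0.003154375
ΔP/P ≈ +0.069125 + 0.003154375 = +0.072279375
ΔP ≈ 97.21 × (+0.072279375) = +7.02627804375.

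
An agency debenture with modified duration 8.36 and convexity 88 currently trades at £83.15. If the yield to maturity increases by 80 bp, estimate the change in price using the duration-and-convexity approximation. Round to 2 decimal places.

-£5.33

Duration effect: -D_mod·Δy = -8.36 × (+0.008) = -0.066880
Convexity effect: ½·C·(Δy)² = 0.5 × 88 × (0.008)² = +0.0028160
ΔP/P ≈ -0.066880 + 0.0028160 = -0.064064
ΔP ≈ 83.15 × (-0.064064) = -5.3269216.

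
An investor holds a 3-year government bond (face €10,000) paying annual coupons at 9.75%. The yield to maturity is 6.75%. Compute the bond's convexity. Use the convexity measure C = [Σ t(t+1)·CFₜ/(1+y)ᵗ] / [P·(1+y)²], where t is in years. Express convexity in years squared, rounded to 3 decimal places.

9.370

With y = 0.0675:
  t   CF        PV=CF/(1+0.0675)^t    t·PV        t(t+1)·PV
  1       975.00       913.3489       913.3489       1,826.6979
  2       975.00       855.5962     1,711.1924       5,133.5772
  3    10,975.00     9,021.9596    27,065.8788     108,263.5152
  Σ                 10,790.9047    29,690.4201     115,223.7903
P = 10,790.9047.
Convexity = Σ t(t+1)·PV / [P·(1+y)²] = 115,223.7903 / (10,790.9047 × 1.139556) = 9.37019.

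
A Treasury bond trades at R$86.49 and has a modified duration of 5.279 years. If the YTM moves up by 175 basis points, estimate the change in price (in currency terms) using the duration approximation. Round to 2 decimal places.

Duration approximation: ΔP/P ≈ -D_mod · Δy = -5.279 × (+0.0175) = -0.0923825.
ΔP ≈ 86.49 × (-0.0923825) = -7.990162425.

-R$7.99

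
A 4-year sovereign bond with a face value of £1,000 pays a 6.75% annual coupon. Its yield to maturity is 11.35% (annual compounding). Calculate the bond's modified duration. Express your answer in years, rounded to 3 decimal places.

3.237 years

Periodic yield y = 0.1135. First find Macaulay duration:
  t   CF        PV=CF/(1+0.1135)^t    t·PV
  1        67.50        60.6197        60.6197
  2        67.50        54.4407       108.8813
  3        67.50        48.8915       146.6744
  4     1,067.50       694.3957     2,777.5826
  Σ                    858.3475     3,093.7580
P = 858.3475; Macaulay duration = 3,093.7580 / 858.3475 = 3.60432 years.
Modified duration = D_Mac / (1 + y) = 3.60432 / 1.1135 = 3.23693 years.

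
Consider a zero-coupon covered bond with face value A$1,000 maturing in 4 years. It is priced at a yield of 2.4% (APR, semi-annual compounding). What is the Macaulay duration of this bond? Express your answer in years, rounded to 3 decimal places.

4.000 years

A zero-coupon bond has a single cash flow at maturity, so its Macaulay duration equals its maturity: 4 years.
(Equivalently: 8 semi-annual periods ÷ 2 = 4 years.)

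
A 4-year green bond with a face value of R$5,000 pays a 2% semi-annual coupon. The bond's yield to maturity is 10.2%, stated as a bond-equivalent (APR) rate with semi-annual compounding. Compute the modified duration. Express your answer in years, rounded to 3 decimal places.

3.649 years

Periodic yield y = 0.051. First find Macaulay duration:
  t   CF        PV=CF/(1+0.051)^t    t·PV
  1        50.00        47.5737        47.5737
  2        50.00        45.2652        90.5304
  3        50.00        43.0687       129.2061
  4        50.00        40.9788       163.9152
  5        50.00        38.9903       194.9514
  6        50.00        37.0983       222.5896
  7        50.00        35.2981       247.0865
  8     5,050.00     3,392.1078    27,136.8627
  Σ                  3,680.3809    28,232.7157
P = 3,680.3809; Macaulay duration = 28,232.7157 / 3,680.3809 = 7.67114 half-year periods = 3.83557 years.
Modified duration = D_Mac / (1 + y) = 3.83557 / 1.051 = 3.64945 years.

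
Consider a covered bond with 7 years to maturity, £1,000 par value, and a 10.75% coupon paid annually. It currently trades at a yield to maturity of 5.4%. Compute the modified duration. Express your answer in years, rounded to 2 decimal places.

5.21 years

Periodic yield y = 0.054. First find Macaulay duration:
  t   CF        PV=CF/(1+0.054)^t    t·PV
  1       107.50       101.9924       101.9924
  2       107.50        96.7670       193.5340
  3       107.50        91.8093       275.4279
  4       107.50        87.1056       348.4224
  5       107.50        82.6429       413.2144
  6       107.50        78.4088       470.4528
  7     1,107.50       766.4070     5,364.8490
  Σ                  1,305.1329     7,167.8927
P = 1,305.1329; Macaulay duration = 7,167.8927 / 1,305.1329 = 5.49208 years.
Modified duration = D_Mac / (1 + y) = 5.49208 / 1.054 = 5.21070 years.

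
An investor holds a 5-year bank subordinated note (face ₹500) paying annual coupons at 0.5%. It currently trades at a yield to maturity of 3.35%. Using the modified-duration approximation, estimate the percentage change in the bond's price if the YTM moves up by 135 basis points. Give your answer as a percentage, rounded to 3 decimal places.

-6.461%

Periodic yield y = 0.0335. Modified duration first:
  t   CF        PV=CF/(1+0.0335)^t    t·PV
  1         2.50         2.4190         2.4190
  2         2.50         2.3406         4.6811
  3         2.50         2.2647         6.7941
  4         2.50         2.1913         8.7651
  5       502.50       426.1708     2,130.8539
  Σ                    435.3863     2,153.5131
P = 435.3863; D_Mac = 4.94621 yrs; D_mod = 4.94621/(1+0.0335) = 4.78589 yrs.
ΔP/P ≈ -D_mod · Δy = -4.78589 × (+0.0135) = -0.064609 = -6.4609%.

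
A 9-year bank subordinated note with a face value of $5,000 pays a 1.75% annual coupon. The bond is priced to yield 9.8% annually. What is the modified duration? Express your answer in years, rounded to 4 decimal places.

7.3950 years

Periodic yield y = 0.098. First find Macaulay duration:
  t   CF        PV=CF/(1+0.098)^t    t·PV
  1        87.50        79.6903        79.6903
  2        87.50        72.5777       145.1555
  3        87.50        66.0999       198.2998
  4        87.50        60.2003       240.8012
  5        87.50        54.8272       274.1362
  6        87.50        49.9337       299.6024
  7        87.50        45.4770       318.3389
  8        87.50        41.4180       331.3442
  9     5,087.50     2,193.2259    19,739.0329
  Σ                  2,663.4502    21,626.4013
P = 2,663.4502; Macaulay duration = 21,626.4013 / 2,663.4502 = 8.11969 years.
Modified duration = D_Mac / (1 + y) = 8.11969 / 1.098 = 7.39499 years.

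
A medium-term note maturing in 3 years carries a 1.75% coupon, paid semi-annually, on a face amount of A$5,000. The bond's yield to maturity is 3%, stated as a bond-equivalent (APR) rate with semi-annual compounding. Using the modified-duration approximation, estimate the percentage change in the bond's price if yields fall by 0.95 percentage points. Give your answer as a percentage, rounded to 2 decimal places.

Periodic yield y = 0.015. Modified duration first:
  t   CF        PV=CF/(1+0.015)^t    t·PV
  1        43.75        43.1034        43.1034
  2        43.75        42.4665        84.9329
  3        43.75        41.8389       125.5166
  4        43.75        41.2206       164.8822
  5        43.75        40.6114       203.0569
  6     5,043.75     4,612.7222    27,676.3331
  Σ                  4,821.9629    28,297.8252
P = 4,821.9629; D_Mac = 5.86853 half-year periods = 2.93426 yrs; D_mod = 2.93426/(1+0.015) = 2.89090 yrs.
ΔP/P ≈ -D_mod · Δy = -2.89090 × (-0.0095) = +0.027464 = +2.7464%.

+2.75%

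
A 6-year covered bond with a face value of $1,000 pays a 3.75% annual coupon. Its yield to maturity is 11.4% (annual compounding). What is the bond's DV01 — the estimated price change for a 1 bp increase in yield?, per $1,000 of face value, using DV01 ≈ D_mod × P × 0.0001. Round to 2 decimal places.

$0.33

Periodic yield y = 0.114.
  t   CF        PV=CF/(1+0.114)^t    t·PV
  1        37.50        33.6625        33.6625
  2        37.50        30.2177        60.4353
  3        37.50        27.1254        81.3761
  4        37.50        24.3495        97.3981
  5        37.50        21.8577       109.2887
  6     1,037.50       542.8464     3,257.0784
  Σ                    680.0592     3,639.2391
P = 680.0592; D_Mac = 5.35136 yrs; D_mod = 4.80373 yrs.
DV01 ≈ 4.80373 × 680.0592 × 0.0001 = 0.326682.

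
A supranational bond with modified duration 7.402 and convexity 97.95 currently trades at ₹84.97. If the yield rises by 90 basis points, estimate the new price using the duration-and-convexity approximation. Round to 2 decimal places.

Duration effect: -D_mod·Δy = -7.402 × (+0.009) = -0.066618
Convexity effect: ½·C·(Δy)² = 0.5 × 97.95 × (0.009)² = +0.003966975
ΔP/P ≈ -0.066618 + 0.003966975 = -0.062651025
New price ≈ 84.97 × (1 - 0.062651025) = 79.64654240575.

₹79.65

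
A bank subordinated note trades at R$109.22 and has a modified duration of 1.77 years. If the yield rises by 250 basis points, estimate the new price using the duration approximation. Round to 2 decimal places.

Duration approximation: ΔP/P ≈ -D_mod · Δy = -1.77 × (+0.025) = -0.044250.
New price ≈ 109.22 × (1 - 0.044250) = 104.387015.

R$104.39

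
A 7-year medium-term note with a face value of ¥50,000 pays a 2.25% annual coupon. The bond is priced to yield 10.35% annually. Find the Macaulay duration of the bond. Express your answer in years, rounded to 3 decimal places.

Periodic yield y = 0.1035. Discount each cash flow and weight by its year:
  t   CF        PV=CF/(1+0.1035)^t    t·PV
  1     1,125.00     1,019.4835     1,019.4835
  2     1,125.00       923.8636     1,847.7272
  3     1,125.00       837.2121     2,511.6364
  4     1,125.00       758.6879     3,034.7517
  5     1,125.00       687.5287     3,437.6435
  6     1,125.00       623.0437     3,738.2621
  7    51,125.00    25,658.2456   179,607.7195
  Σ                 30,508.0651   195,197.2238
Price P = Σ PV = 30,508.0651.
Macaulay duration = Σ(t·PV) / P = 195,197.2238 / 30,508.0651 = 6.39822 years.

6.398 years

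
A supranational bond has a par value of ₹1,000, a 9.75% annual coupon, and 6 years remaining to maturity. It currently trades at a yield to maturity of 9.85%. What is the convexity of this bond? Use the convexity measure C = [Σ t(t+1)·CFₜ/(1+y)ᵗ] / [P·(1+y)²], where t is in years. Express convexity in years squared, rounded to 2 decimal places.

25.76

With y = 0.0985:
  t   CF        PV=CF/(1+0.0985)^t    t·PV        t(t+1)·PV
  1        97.50        88.7574        88.7574         177.5148
  2        97.50        80.7987       161.5974         484.7923
  3        97.50        73.5537       220.6611         882.6442
  4        97.50        66.9583       267.8332       1,339.1659
  5        97.50        60.9543       304.7715       1,828.6288
  6     1,097.50       624.6031     3,747.6188      26,233.3318
  Σ                    995.6255     4,791.2394      30,946.0778
P = 995.6255.
Convexity = Σ t(t+1)·PV / [P·(1+y)²] = 30,946.0778 / (995.6255 × 1.206702) = 25.75784.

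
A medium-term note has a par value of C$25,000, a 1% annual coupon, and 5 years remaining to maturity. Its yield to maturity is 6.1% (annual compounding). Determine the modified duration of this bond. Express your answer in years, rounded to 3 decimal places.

Periodic yield y = 0.061. First find Macaulay duration:
  t   CF        PV=CF/(1+0.061)^t    t·PV
  1       250.00       235.6268       235.6268
  2       250.00       222.0799       444.1598
  3       250.00       209.3119       627.9356
  4       250.00       197.2779       789.1117
  5    25,250.00    18,779.5189    93,897.5947
  Σ                 19,643.8154    95,994.4285
P = 19,643.8154; Macaulay duration = 95,994.4285 / 19,643.8154 = 4.88675 years.
Modified duration = D_Mac / (1 + y) = 4.88675 / 1.061 = 4.60580 years.

4.606 years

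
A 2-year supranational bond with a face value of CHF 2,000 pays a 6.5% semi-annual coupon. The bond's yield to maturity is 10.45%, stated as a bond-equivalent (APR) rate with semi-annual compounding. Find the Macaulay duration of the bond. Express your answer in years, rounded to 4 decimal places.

Periodic yield y = 0.05225. Discount each cash flow and weight by its period:
  t   CF        PV=CF/(1+0.05225)^t    t·PV
  1        65.00        61.7724        61.7724
  2        65.00        58.7051       117.4101
  3        65.00        55.7900       167.3701
  4     2,065.00     1,684.3965     6,737.5858
  Σ                  1,860.6639     7,084.1384
Price P = Σ PV = 1,860.6639.
Macaulay duration = Σ(t·PV) / P = 7,084.1384 / 1,860.6639 = 3.80732 half-year periods.
In years: 3.80732 / 2 = 1.90366 years.

1.9037 years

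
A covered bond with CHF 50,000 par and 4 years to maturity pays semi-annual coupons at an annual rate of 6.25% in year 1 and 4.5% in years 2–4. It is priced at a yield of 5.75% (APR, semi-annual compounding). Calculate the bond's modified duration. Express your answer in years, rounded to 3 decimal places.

3.544 years

Periodic yield y = 0.02875. First find Macaulay duration:
  t   CF        PV=CF/(1+0.02875)^t    t·PV
  1     1,562.50     1,518.8335     1,518.8335
  2     1,562.50     1,476.3874     2,952.7748
  3     1,125.00     1,033.2918     3,099.8754
  4     1,125.00     1,004.4149     4,017.6594
  5     1,125.00       976.3449     4,881.7247
  6     1,125.00       949.0595     5,694.3569
  7     1,125.00       922.5366     6,457.7559
  8    51,125.00    40,752.5262   326,020.2096
  Σ                 48,633.3948   354,643.1902
P = 48,633.3948; Macaulay duration = 354,643.1902 / 48,633.3948 = 7.29217 half-year periods = 3.64609 years.
Modified duration = D_Mac / (1 + y) = 3.64609 / 1.02875 = 3.54419 years.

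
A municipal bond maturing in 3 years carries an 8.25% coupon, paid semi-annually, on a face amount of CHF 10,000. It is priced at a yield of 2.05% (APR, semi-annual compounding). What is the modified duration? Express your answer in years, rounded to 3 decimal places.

Periodic yield y = 0.01025. First find Macaulay duration:
  t   CF        PV=CF/(1+0.01025)^t    t·PV
  1       412.50       408.3148       408.3148
  2       412.50       404.1720       808.3440
  3       412.50       400.0713     1,200.2138
  4       412.50       396.0122     1,584.0486
  5       412.50       391.9942     1,959.9711
  6    10,412.50     9,794.4907    58,766.9444
  Σ                 11,795.0552    64,727.8367
P = 11,795.0552; Macaulay duration = 64,727.8367 / 11,795.0552 = 5.48771 half-year periods = 2.74385 years.
Modified duration = D_Mac / (1 + y) = 2.74385 / 1.01025 = 2.71602 years.

2.716 years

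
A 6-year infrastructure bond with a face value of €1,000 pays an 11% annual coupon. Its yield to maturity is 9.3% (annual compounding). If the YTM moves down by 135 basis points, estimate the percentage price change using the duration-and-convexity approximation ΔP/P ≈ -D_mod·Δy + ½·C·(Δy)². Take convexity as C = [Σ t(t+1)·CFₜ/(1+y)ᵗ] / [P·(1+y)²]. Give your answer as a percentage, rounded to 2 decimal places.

With y = 0.093:
  t   CF        PV=CF/(1+0.093)^t    t·PV        t(t+1)·PV
  1       110.00       100.6404       100.6404         201.2809
  2       110.00        92.0773       184.1545         552.4635
  3       110.00        84.2427       252.7281       1,010.9122
  4       110.00        77.0747       308.2989       1,541.4947
  5       110.00        70.5167       352.5834       2,115.5005
  6     1,110.00       651.0315     3,906.1890      27,343.3233
  Σ                  1,075.5833     5,104.5944      32,764.9751
P = 1,075.5833; D_Mac = 4.74588 yrs; D_mod = 4.34207 yrs; C = 25.49914.
Duration effect: -4.34207 × (-0.0135) = +0.058618
Convexity effect: 0.5 × 25.49914 × (-0.0135)² = +0.0023236
ΔP/P ≈ +0.058618 + 0.0023236 = +0.060942 = +6.0942%.

+6.09%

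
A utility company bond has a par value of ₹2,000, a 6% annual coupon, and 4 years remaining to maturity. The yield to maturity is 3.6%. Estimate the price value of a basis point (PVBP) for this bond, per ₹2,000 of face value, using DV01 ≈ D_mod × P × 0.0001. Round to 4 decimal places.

Periodic yield y = 0.036.
  t   CF        PV=CF/(1+0.036)^t    t·PV
  1       120.00       115.8301       115.8301
  2       120.00       111.8051       223.6103
  3       120.00       107.9200       323.7600
  4     2,120.00     1,840.3348     7,361.3392
  Σ                  2,175.8901     8,024.5396
P = 2,175.8901; D_Mac = 3.68793 yrs; D_mod = 3.55978 yrs.
DV01 ≈ 3.55978 × 2,175.8901 × 0.0001 = 0.774569.

₹0.7746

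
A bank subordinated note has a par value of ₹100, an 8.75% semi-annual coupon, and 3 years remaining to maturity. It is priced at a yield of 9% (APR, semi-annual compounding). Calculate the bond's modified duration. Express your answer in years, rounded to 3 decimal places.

Periodic yield y = 0.045. First find Macaulay duration:
  t   CF        PV=CF/(1+0.045)^t    t·PV
  1        4.375         4.1866         4.1866
  2        4.375         4.0063         8.0126
  3        4.375         3.8338        11.5014
  4        4.375         3.6687        14.6748
  5        4.375         3.5107        17.5536
  6      104.375        80.1491       480.8947
  Σ                     99.3553       536.8238
P = 99.3553; Macaulay duration = 536.8238 / 99.3553 = 5.40307 half-year periods = 2.70154 years.
Modified duration = D_Mac / (1 + y) = 2.70154 / 1.045 = 2.58520 years.

2.585 years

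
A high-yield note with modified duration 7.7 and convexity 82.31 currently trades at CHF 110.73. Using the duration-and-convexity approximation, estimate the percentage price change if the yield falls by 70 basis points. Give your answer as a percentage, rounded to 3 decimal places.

Duration effect: -D_mod·Δy = -7.7 × (-0.007) = +0.053900
Convexity effect: ½·C·(Δy)² = 0.5 × 82.31 × (-0.007)² = +0.002016595
ΔP/P ≈ +0.053900 + 0.002016595 = +0.055916595
= +5.5916595%.

+5.592%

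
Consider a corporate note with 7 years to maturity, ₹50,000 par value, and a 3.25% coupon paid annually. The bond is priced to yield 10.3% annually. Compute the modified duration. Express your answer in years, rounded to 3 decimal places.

Periodic yield y = 0.103. First find Macaulay duration:
  t   CF        PV=CF/(1+0.103)^t    t·PV
  1     1,625.00     1,473.2548     1,473.2548
  2     1,625.00     1,335.6797     2,671.3595
  3     1,625.00     1,210.9517     3,632.8552
  4     1,625.00     1,097.8710     4,391.4840
  5     1,625.00       995.3500     4,976.7498
  6     1,625.00       902.4025     5,414.4150
  7    51,625.00    25,991.5080   181,940.5560
  Σ                 33,007.0177   204,500.6743
P = 33,007.0177; Macaulay duration = 204,500.6743 / 33,007.0177 = 6.19567 years.
Modified duration = D_Mac / (1 + y) = 6.19567 / 1.103 = 5.61711 years.

5.617 years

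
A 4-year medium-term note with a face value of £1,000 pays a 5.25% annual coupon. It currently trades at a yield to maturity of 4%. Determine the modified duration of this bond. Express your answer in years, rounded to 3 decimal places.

Periodic yield y = 0.04. First find Macaulay duration:
  t   CF        PV=CF/(1+0.04)^t    t·PV
  1        52.50        50.4808        50.4808
  2        52.50        48.5392        97.0784
  3        52.50        46.6723       140.0169
  4     1,052.50       899.6814     3,598.7256
  Σ                  1,045.3737     3,886.3017
P = 1,045.3737; Macaulay duration = 3,886.3017 / 1,045.3737 = 3.71762 years.
Modified duration = D_Mac / (1 + y) = 3.71762 / 1.04 = 3.57463 years.

3.575 years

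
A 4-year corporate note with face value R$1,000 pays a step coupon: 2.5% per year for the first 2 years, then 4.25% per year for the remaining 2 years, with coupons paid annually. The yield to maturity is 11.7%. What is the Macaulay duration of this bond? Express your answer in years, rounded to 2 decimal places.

Periodic yield y = 0.117. Discount each cash flow and weight by its year:
  t   CF        PV=CF/(1+0.117)^t    t·PV
  1        25.00        22.3814        22.3814
  2        25.00        20.0370        40.0741
  3        42.50        30.4951        91.4852
  4     1,042.50       669.6739     2,678.6956
  Σ                    742.5874     2,832.6362
Price P = Σ PV = 742.5874.
Macaulay duration = Σ(t·PV) / P = 2,832.6362 / 742.5874 = 3.81455 years.

3.81 years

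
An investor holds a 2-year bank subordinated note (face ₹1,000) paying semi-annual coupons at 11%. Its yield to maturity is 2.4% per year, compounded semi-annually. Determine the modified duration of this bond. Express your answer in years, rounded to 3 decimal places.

Periodic yield y = 0.012. First find Macaulay duration:
  t   CF        PV=CF/(1+0.012)^t    t·PV
  1        55.00        54.3478        54.3478
  2        55.00        53.7034       107.4068
  3        55.00        53.0666       159.1998
  4     1,055.00     1,005.8435     4,023.3740
  Σ                  1,166.9613     4,344.3283
P = 1,166.9613; Macaulay duration = 4,344.3283 / 1,166.9613 = 3.72277 half-year periods = 1.86138 years.
Modified duration = D_Mac / (1 + y) = 1.86138 / 1.012 = 1.83931 years.

1.839 years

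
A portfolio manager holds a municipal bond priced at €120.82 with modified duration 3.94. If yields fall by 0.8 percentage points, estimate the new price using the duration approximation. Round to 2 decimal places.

€124.63

Duration approximation: ΔP/P ≈ -D_mod · Δy = -3.94 × (-0.008) = +0.031520.
New price ≈ 120.82 × (1 + 0.031520) = 124.6282464.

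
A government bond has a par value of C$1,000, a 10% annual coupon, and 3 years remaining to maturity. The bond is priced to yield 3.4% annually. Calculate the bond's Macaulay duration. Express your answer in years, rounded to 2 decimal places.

2.76 years

Periodic yield y = 0.034. Discount each cash flow and weight by its year:
  t   CF        PV=CF/(1+0.034)^t    t·PV
  1       100.00        96.7118        96.7118
  2       100.00        93.5317       187.0634
  3     1,100.00       995.0183     2,985.0549
  Σ                  1,185.2618     3,268.8301
Price P = Σ PV = 1,185.2618.
Macaulay duration = Σ(t·PV) / P = 3,268.8301 / 1,185.2618 = 2.75790 years.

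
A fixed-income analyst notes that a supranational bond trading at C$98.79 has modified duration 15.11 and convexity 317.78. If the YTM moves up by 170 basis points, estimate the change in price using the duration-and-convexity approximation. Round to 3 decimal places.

Duration effect: -D_mod·Δy = -15.11 × (+0.017) = -0.256870
Convexity effect: ½·C·(Δy)² = 0.5 × 317.78 × (0.017)² = +0.04591921
ΔP/P ≈ -0.256870 + 0.04591921 = -0.21095079
ΔP ≈ 98.79 × (-0.21095079) = -20.8398285441.

-C$20.840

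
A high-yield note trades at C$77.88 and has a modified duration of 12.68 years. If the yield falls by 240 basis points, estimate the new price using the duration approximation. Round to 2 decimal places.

C$101.58

Duration approximation: ΔP/P ≈ -D_mod · Δy = -12.68 × (-0.024) = +0.304320.
New price ≈ 77.88 × (1 + 0.304320) = 101.5804416.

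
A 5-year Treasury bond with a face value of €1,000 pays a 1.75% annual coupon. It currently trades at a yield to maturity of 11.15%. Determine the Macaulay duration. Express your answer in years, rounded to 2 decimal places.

Periodic yield y = 0.1115. Discount each cash flow and weight by its year:
  t   CF        PV=CF/(1+0.1115)^t    t·PV
  1        17.50        15.7445        15.7445
  2        17.50        14.1651        28.3302
  3        17.50        12.7441        38.2323
  4        17.50        11.4657        45.8628
  5     1,017.50       599.7732     2,998.8662
  Σ                    653.8926     3,127.0359
Price P = Σ PV = 653.8926.
Macaulay duration = Σ(t·PV) / P = 3,127.0359 / 653.8926 = 4.78219 years.

4.78 years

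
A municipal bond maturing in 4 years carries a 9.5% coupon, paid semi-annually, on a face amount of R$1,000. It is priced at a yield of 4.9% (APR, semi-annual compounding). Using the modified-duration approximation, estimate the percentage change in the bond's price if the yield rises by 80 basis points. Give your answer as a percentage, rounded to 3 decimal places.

-2.709%

Periodic yield y = 0.0245. Modified duration first:
  t   CF        PV=CF/(1+0.0245)^t    t·PV
  1        47.50        46.3641        46.3641
  2        47.50        45.2553        90.5106
  3        47.50        44.1731       132.5193
  4        47.50        43.1167       172.4669
  5        47.50        42.0856       210.4281
  6        47.50        41.0792       246.4751
  7        47.50        40.0968       280.6777
  8     1,047.50       863.0945     6,904.7557
  Σ                  1,165.2653     8,084.1975
P = 1,165.2653; D_Mac = 6.93765 half-year periods = 3.46882 yrs; D_mod = 3.46882/(1+0.0245) = 3.38587 yrs.
ΔP/P ≈ -D_mod · Δy = -3.38587 × (+0.008) = -0.027087 = -2.7087%.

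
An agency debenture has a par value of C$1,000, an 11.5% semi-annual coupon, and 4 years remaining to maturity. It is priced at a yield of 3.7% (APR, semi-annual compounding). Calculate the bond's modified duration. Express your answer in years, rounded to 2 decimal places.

Periodic yield y = 0.0185. First find Macaulay duration:
  t   CF        PV=CF/(1+0.0185)^t    t·PV
  1        57.50        56.4556        56.4556
  2        57.50        55.4301       110.8602
  3        57.50        54.4233       163.2699
  4        57.50        53.4347       213.7390
  5        57.50        52.4642       262.3208
  6        57.50        51.5112       309.0672
  7        57.50        50.5755       354.0288
  8     1,057.50       913.2551     7,306.0409
  Σ                  1,287.5497     8,775.7823
P = 1,287.5497; Macaulay duration = 8,775.7823 / 1,287.5497 = 6.81588 half-year periods = 3.40794 years.
Modified duration = D_Mac / (1 + y) = 3.40794 / 1.0185 = 3.34604 years.

3.35 years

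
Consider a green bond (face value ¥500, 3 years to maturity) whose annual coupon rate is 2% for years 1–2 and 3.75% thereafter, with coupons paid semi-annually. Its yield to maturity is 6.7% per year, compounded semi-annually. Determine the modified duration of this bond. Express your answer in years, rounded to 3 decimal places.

2.823 years

Periodic yield y = 0.0335. First find Macaulay duration:
  t   CF        PV=CF/(1+0.0335)^t    t·PV
  1        5.000         4.8379         4.8379
  2        5.000         4.6811         9.3622
  3        5.000         4.5294        13.5881
  4        5.000         4.3826        17.5302
  5        9.375         7.9509        39.7547
  6      509.375       417.9985     2,507.9911
  Σ                    444.3804     2,593.0644
P = 444.3804; Macaulay duration = 2,593.0644 / 444.3804 = 5.83524 half-year periods = 2.91762 years.
Modified duration = D_Mac / (1 + y) = 2.91762 / 1.0335 = 2.82305 years.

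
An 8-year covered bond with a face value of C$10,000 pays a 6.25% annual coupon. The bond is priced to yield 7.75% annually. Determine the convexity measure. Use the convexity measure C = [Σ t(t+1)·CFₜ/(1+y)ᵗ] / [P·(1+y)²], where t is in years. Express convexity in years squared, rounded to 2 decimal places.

With y = 0.0775:
  t   CF        PV=CF/(1+0.0775)^t    t·PV        t(t+1)·PV
  1       625.00       580.0464       580.0464       1,160.0928
  2       625.00       538.3261     1,076.6523       3,229.9568
  3       625.00       499.6066     1,498.8198       5,995.2794
  4       625.00       463.6720     1,854.6881       9,273.4407
  5       625.00       430.3221     2,151.6104      12,909.6622
  6       625.00       399.3708     2,396.2250      16,773.5750
  7       625.00       370.6458     2,594.5205      20,756.1640
  8    10,625.00     5,847.7757    46,782.2058     421,039.8521
  Σ                  9,129.7656    58,934.7683     491,138.0229
P = 9,129.7656.
Convexity = Σ t(t+1)·PV / [P·(1+y)²] = 491,138.0229 / (9,129.7656 × 1.161006) = 46.33502.

46.34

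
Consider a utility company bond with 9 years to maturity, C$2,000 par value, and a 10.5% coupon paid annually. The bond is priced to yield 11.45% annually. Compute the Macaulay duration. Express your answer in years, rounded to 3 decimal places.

6.161 years

Periodic yield y = 0.1145. Discount each cash flow and weight by its year:
  t   CF        PV=CF/(1+0.1145)^t    t·PV
  1       210.00       188.4253       188.4253
  2       210.00       169.0671       338.1342
  3       210.00       151.6977       455.0932
  4       210.00       136.1128       544.4512
  5       210.00       122.1290       610.6452
  6       210.00       109.5819       657.4914
  7       210.00        98.3238       688.2668
  8       210.00        88.2224       705.7789
  9     2,210.00       833.0511     7,497.4595
  Σ                  1,896.6112    11,685.7458
Price P = Σ PV = 1,896.6112.
Macaulay duration = Σ(t·PV) / P = 11,685.7458 / 1,896.6112 = 6.16138 years.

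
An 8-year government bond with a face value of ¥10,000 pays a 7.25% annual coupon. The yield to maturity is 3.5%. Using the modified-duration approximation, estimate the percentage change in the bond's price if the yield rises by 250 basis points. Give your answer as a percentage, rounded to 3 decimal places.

-15.801%

Periodic yield y = 0.035. Modified duration first:
  t   CF        PV=CF/(1+0.035)^t    t·PV
  1       725.00       700.4831       700.4831
  2       725.00       676.7953     1,353.5905
  3       725.00       653.9085     1,961.7254
  4       725.00       631.7956     2,527.1825
  5       725.00       610.4305     3,052.1527
  6       725.00       589.7880     3,538.7278
  7       725.00       569.8434     3,988.9041
  8    10,725.00     8,144.6889    65,157.5115
  Σ                 12,577.7333    82,280.2776
P = 12,577.7333; D_Mac = 6.54174 yrs; D_mod = 6.54174/(1+0.035) = 6.32052 yrs.
ΔP/P ≈ -D_mod · Δy = -6.32052 × (+0.025) = -0.158013 = -15.8013%.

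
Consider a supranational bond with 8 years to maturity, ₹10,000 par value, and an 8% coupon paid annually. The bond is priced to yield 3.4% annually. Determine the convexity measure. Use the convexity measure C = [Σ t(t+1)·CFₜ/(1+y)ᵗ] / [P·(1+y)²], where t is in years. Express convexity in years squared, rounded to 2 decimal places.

With y = 0.034:
  t   CF        PV=CF/(1+0.034)^t    t·PV        t(t+1)·PV
  1       800.00       773.6944       773.6944       1,547.3888
  2       800.00       748.2538     1,496.5075       4,489.5226
  3       800.00       723.6497     2,170.9490       8,683.7961
  4       800.00       699.8546     2,799.4185      13,997.0923
  5       800.00       676.8420     3,384.2099      20,305.2597
  6       800.00       654.5861     3,927.5164      27,492.6147
  7       800.00       633.0620     4,431.4337      35,451.4696
  8    10,800.00     8,265.3157    66,122.5254     595,102.7290
  Σ                 13,175.2581    85,106.2549     707,069.8727
P = 13,175.2581.
Convexity = Σ t(t+1)·PV / [P·(1+y)²] = 707,069.8727 / (13,175.2581 × 1.069156) = 50.19519.

50.20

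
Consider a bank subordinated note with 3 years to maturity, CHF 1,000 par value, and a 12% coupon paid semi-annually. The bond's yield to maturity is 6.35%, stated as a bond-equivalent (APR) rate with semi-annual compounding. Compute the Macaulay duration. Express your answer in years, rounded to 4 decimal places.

2.6366 years

Periodic yield y = 0.03175. Discount each cash flow and weight by its period:
  t   CF        PV=CF/(1+0.03175)^t    t·PV
  1        60.00        58.1536        58.1536
  2        60.00        56.3641       112.7281
  3        60.00        54.6296       163.8887
  4        60.00        52.9485       211.7938
  5        60.00        51.3191       256.5954
  6     1,060.00       878.7372     5,272.4231
  Σ                  1,152.1520     6,075.5828
Price P = Σ PV = 1,152.1520.
Macaulay duration = Σ(t·PV) / P = 6,075.5828 / 1,152.1520 = 5.27325 half-year periods.
In years: 5.27325 / 2 = 2.63662 years.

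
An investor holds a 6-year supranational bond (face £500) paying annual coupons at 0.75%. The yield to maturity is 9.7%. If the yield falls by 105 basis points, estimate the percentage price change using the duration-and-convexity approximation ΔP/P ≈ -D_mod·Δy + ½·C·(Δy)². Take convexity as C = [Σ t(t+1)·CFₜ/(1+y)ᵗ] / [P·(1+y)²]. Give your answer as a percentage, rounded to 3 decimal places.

+5.785%

With y = 0.097:
  t   CF        PV=CF/(1+0.097)^t    t·PV        t(t+1)·PV
  1         3.75         3.4184         3.4184           6.8368
  2         3.75         3.1161         6.2323          18.6969
  3         3.75         2.8406         8.5218          34.0873
  4         3.75         2.5894        10.3577          51.7887
  5         3.75         2.3605        11.8023          70.8140
  6       503.75       289.0515     1,734.3093      12,140.1649
  Σ                    303.3766     1,774.6419      12,322.3886
P = 303.3766; D_Mac = 5.84963 yrs; D_mod = 5.33239 yrs; C = 33.75200.
Duration effect: -5.33239 × (-0.0105) = +0.055990
Convexity effect: 0.5 × 33.75200 × (-0.0105)² = +0.0018606
ΔP/P ≈ +0.055990 + 0.0018606 = +0.057851 = +5.7851%.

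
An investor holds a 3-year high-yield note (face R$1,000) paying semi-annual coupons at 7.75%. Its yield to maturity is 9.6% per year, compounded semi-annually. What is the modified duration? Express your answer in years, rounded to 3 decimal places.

Periodic yield y = 0.048. First find Macaulay duration:
  t   CF        PV=CF/(1+0.048)^t    t·PV
  1        38.75        36.9752        36.9752
  2        38.75        35.2817        70.5633
  3        38.75        33.6657       100.9971
  4        38.75        32.1238       128.4951
  5        38.75        30.6525       153.2623
  6     1,038.75       784.0492     4,704.2955
  Σ                    952.7481     5,194.5885
P = 952.7481; Macaulay duration = 5,194.5885 / 952.7481 = 5.45222 half-year periods = 2.72611 years.
Modified duration = D_Mac / (1 + y) = 2.72611 / 1.048 = 2.60125 years.

2.601 years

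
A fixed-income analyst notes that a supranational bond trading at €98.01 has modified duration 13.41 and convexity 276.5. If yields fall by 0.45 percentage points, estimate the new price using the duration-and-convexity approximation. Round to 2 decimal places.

€104.20

Duration effect: -D_mod·Δy = -13.41 × (-0.0045) = +0.060345
Convexity effect: ½·C·(Δy)² = 0.5 × 276.5 × (-0.0045)² = +0.0027995625
ΔP/P ≈ +0.060345 + 0.0027995625 = +0.0631445625
New price ≈ 98.01 × (1 + 0.0631445625) = 104.198798570625.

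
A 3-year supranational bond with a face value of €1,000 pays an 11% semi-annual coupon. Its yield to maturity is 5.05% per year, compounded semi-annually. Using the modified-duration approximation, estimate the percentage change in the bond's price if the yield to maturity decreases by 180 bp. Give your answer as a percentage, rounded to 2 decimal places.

+4.68%

Periodic yield y = 0.02525. Modified duration first:
  t   CF        PV=CF/(1+0.02525)^t    t·PV
  1        55.00        53.6455        53.6455
  2        55.00        52.3243       104.6485
  3        55.00        51.0356       153.1068
  4        55.00        49.7787       199.1148
  5        55.00        48.5527       242.7637
  6     1,055.00       908.3930     5,450.3582
  Σ                  1,163.7298     6,203.6375
P = 1,163.7298; D_Mac = 5.33082 half-year periods = 2.66541 yrs; D_mod = 2.66541/(1+0.02525) = 2.59977 yrs.
ΔP/P ≈ -D_mod · Δy = -2.59977 × (-0.018) = +0.046796 = +4.6796%.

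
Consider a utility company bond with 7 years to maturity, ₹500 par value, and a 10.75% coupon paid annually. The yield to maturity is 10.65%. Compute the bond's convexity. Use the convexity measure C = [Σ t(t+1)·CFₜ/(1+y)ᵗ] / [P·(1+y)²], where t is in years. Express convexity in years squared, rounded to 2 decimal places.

With y = 0.1065:
  t   CF        PV=CF/(1+0.1065)^t    t·PV        t(t+1)·PV
  1        53.75        48.5766        48.5766          97.1532
  2        53.75        43.9011        87.8022         263.4067
  3        53.75        39.6757       119.0270         476.1080
  4        53.75        35.8569       143.4276         717.1381
  5        53.75        32.4057       162.0285         972.1709
  6        53.75        29.2867       175.7200       1,230.0400
  7       553.75       272.6803     1,908.7623      15,270.0985
  Σ                    502.3830     2,645.3443      19,026.1155
P = 502.3830.
Convexity = Σ t(t+1)·PV / [P·(1+y)²] = 19,026.1155 / (502.3830 × 1.224342) = 30.93231.

30.93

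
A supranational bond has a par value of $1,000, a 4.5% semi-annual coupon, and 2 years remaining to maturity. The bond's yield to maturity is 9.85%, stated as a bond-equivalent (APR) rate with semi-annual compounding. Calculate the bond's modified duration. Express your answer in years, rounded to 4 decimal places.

1.8405 years

Periodic yield y = 0.04925. First find Macaulay duration:
  t   CF        PV=CF/(1+0.04925)^t    t·PV
  1        22.50        21.4439        21.4439
  2        22.50        20.4373        40.8747
  3        22.50        19.4781        58.4342
  4     1,022.50       843.6210     3,374.4842
  Σ                    904.9803     3,495.2369
P = 904.9803; Macaulay duration = 3,495.2369 / 904.9803 = 3.86222 half-year periods = 1.93111 years.
Modified duration = D_Mac / (1 + y) = 1.93111 / 1.04925 = 1.84047 years.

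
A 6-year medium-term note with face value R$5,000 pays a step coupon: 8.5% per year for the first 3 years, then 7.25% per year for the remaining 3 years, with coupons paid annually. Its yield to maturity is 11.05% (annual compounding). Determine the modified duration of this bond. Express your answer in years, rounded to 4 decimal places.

Periodic yield y = 0.1105. First find Macaulay duration:
  t   CF        PV=CF/(1+0.1105)^t    t·PV
  1       425.00       382.7105       382.7105
  2       425.00       344.6290       689.2580
  3       425.00       310.3368       931.0103
  4       362.50       238.3602       953.4408
  5       362.50       214.6422     1,073.2112
  6     5,362.50     2,859.2750    17,155.6500
  Σ                  4,349.9537    21,185.2809
P = 4,349.9537; Macaulay duration = 21,185.2809 / 4,349.9537 = 4.87023 years.
Modified duration = D_Mac / (1 + y) = 4.87023 / 1.1105 = 4.38562 years.

4.3856 years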